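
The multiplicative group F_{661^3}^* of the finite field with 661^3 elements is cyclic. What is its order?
|F_{661^3}^*| = 288804780

F_{661^3} has 661^3 = 288804781 elements; its multiplicative group consists of all nonzero elements, so |F_{661^3}^*| = 288804781 - 1 = 288804780. (It is cyclic since any finite subgroup of the multiplicative group of a field is cyclic.)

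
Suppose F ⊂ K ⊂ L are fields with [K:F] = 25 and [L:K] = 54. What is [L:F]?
[L:F] = 1350

The tower law says that for any tower of field extensions F ⊂ K ⊂ L with finite degrees, [L:F] = [L:K] · [K:F]. Here this gives [L:F] = 54 · 25 = 1350.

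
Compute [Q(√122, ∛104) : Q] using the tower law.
[Q(√122, ∛104) : Q] = 6

Let L = Q(√122, ∛104). Since Q(√122) ⊂ L and [Q(√122):Q] = 2, the tower law gives 2 | [L:Q]. Likewise Q(∛104) ⊂ L with [Q(∛104):Q] = 3 (because 104 is not a perfect cube), so 3 | [L:Q]. As gcd(2,3) = 1, [L:Q] is divisible by 6. Conversely L is generated over Q by √122 and ∛104, so [L:Q] ≤ 2·3 = 6. Therefore [Q(√122, ∛104) : Q] = 6.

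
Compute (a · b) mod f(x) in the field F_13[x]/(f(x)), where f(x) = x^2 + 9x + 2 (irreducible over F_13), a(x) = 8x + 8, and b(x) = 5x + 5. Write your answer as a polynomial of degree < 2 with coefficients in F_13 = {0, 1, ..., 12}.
a · b ≡ 6x + 12 (mod f(x))

Multiply in F_13[x]: a(x)·b(x) = (8x + 8)·(5x + 5) = x^2 + 2x + 1. This has degree ≥ 2, so divide by f(x) over F_13: x^2 + 2x + 1 = (1)·(x^2 + 9x + 2) + (6x + 12). Hence a·b ≡ 6x + 12 (mod f). (F_13[x]/(f) is a field with 13^2 = 169 elements since f is irreducible of degree 2.)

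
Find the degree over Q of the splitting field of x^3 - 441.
[K : Q] = 6

The roots of x^3 - 441 are ∛441, ω∛441, ω^2∛441 where ω = e^(2πi/3) is a primitive cube root of unity, so K = Q(∛441, ω). Now [Q(∛441):Q] = 3 (since 441 is not a perfect cube, x^3 - 441 is irreducible) and [Q(ω):Q] = 2. Both 2 and 3 divide [K:Q], and [K:Q] ≤ 3·2 = 6, so [K:Q] = 6. (Equivalently: Q(∛441) ⊂ R but ω ∉ R, so [K : Q(∛441)] = 2.)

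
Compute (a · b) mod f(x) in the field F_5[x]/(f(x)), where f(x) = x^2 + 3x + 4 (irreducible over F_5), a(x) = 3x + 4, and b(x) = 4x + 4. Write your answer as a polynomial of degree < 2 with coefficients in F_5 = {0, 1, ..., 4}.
a · b ≡ 2x + 3 (mod f(x))

Multiply in F_5[x]: a(x)·b(x) = (3x + 4)·(4x + 4) = 2x^2 + 3x + 1. This has degree ≥ 2, so divide by f(x) over F_5: 2x^2 + 3x + 1 = (2)·(x^2 + 3x + 4) + (2x + 3). Hence a·b ≡ 2x + 3 (mod f). (F_5[x]/(f) is a field with 5^2 = 25 elements since f is irreducible of degree 2.)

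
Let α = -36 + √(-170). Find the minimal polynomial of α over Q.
m_α(x) = x^2 + 72x + 1466

From α + 36 = √(-170), squaring gives (α + 36)^2 = -170, i.e. α^2 + 72α + 1296 = -170, so α^2 + 72α + 1466 = 0. The discriminant of x^2 + 72x + 1466 is (72)^2 - 4·(1466) = 5184 - 5864 = -680, and 4·(-170) is not a perfect square in Q since -170 is squarefree and ≠ 1. Hence x^2 + 72x + 1466 is irreducible over Q and is the minimal polynomial of α.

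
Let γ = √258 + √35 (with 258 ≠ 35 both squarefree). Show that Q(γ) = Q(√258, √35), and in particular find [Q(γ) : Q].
[Q(γ) : Q] = 4 (equivalently, Q(γ) = Q(√258, √35))

Obviously Q(γ) ⊆ Q(√258, √35), and [Q(√258, √35):Q] = 4 (since 258, 35 are distinct squarefree integers > 1 with 9030 not a perfect square). To show equality we compute the minimal polynomial of γ. From γ = √258 + √35: γ^2 = 258 + 2√(9030) + 35 = 293 + 2√(9030), so γ^2 - 293 = 2√(9030); squaring, (γ^2 - 293)^2 = 4·9030, i.e. γ^4 - 586γ^2 + 85849 - 36120 = 0, i.e. γ^4 - 586γ^2 + 49729 = 0. So γ is a root of x^4 - 586x^2 + 49729. This polynomial is irreducible over Q: it has no rational root (each ±√258 ± √35 is irrational), and any factorization into two quadratics over Q would force √(9030) ∈ Q (pairing opposite roots) or √258, √35 ∈ Q (other pairings), all impossible. Hence [Q(γ):Q] = 4 = [Q(√258, √35):Q], so Q(γ) = Q(√258, √35).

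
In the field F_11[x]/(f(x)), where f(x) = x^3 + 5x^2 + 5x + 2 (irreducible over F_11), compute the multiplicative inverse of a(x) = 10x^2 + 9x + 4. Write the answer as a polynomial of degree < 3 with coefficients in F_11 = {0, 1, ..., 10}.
a(x)^(-1) ≡ 3x^2 + x + 7 (mod f(x))

Since f is irreducible over F_11, F_11[x]/(f) is a field and a(x) ≠ 0 has an inverse. Apply the extended Euclidean algorithm to f(x) and a(x) in F_11[x]: f(x) = (10x + 8)·a(x) + (3x + 3);  a(x) = (7x + 7)·(3x + 3) + (5). The last nonzero remainder is the constant 5 = gcd(f, a) in F_11. Back-substituting through the division chain expresses 5 = s(x)·a(x) + t(x)·f(x) with s(x) ≡ 4x^2 + 5x + 2 (mod f), so (4x^2 + 5x + 2)·a(x) ≡ 5 (mod f). Multiplying by 5^(-1) ≡ 9 in F_11 gives a(x)^(-1) ≡ 9·(4x^2 + 5x + 2) ≡ 3x^2 + x + 7 (mod f). Check: (10x^2 + 9x + 4)·(3x^2 + x + 7) = 8x^4 + 4x^3 + 3x^2 + x + 6 ≡ 1 (mod x^3 + 5x^2 + 5x + 2).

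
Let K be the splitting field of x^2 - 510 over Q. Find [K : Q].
[K : Q] = 2

f(x) = x^2 - 510 factors as (x - √510)(x + √510). The splitting field is K = Q(√510). Since 510 is squarefree and > 1, it is not a perfect square, so x^2 - 510 is irreducible over Q and [Q(√510) : Q] = 2. Hence [K : Q] = 2.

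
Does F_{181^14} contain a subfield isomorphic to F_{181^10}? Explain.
No: F_{181^10} is not a subfield of F_{181^14}

F_{p^m} embeds in F_{p^n} iff m | n. Here 10 ∤ 14 (since 14 = 1·10 + 4 with remainder 4 ≠ 0), so F_{181^10} is not a subfield of F_{181^14}. Equivalently: if it were, the tower law would give 10 = [F_{181^10}:F_181] dividing [F_{181^14}:F_181] = 14, contradiction.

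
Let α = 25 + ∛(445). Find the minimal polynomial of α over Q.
m_α(x) = x^3 - 75x^2 + 1875x - 16070

Set β = α - 25 = ∛(445), so β^3 = 445. Then (α - 25)^3 - 445 = 0, i.e. α is a root of g(x) = (x - 25)^3 - 445 = x^3 - 75x^2 + 1875x - 16070. Since g(x) = h(x - 25) where h(x) = x^3 - 445, and h is irreducible over Q (because 445 is not a perfect cube, so h has no rational root, and a monic cubic with no rational root is irreducible), g is also irreducible (irreducibility is preserved under the substitution x → x - 25). Hence m_α(x) = x^3 - 75x^2 + 1875x - 16070.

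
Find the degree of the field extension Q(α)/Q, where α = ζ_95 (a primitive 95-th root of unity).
[Q(α):Q] = 72

The minimal polynomial of ζ_95 over Q is the 95-th cyclotomic polynomial Φ_95(x), which is irreducible over Q and has degree φ(95) = 72. Hence [Q(α):Q] = φ(95) = 72.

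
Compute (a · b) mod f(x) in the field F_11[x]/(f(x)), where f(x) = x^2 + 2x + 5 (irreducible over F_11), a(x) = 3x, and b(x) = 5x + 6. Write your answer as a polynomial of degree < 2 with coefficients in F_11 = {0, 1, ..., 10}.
a · b ≡ 10x + 2 (mod f(x))

Multiply in F_11[x]: a(x)·b(x) = (3x)·(5x + 6) = 4x^2 + 7x. This has degree ≥ 2, so divide by f(x) over F_11: 4x^2 + 7x = (4)·(x^2 + 2x + 5) + (10x + 2). Hence a·b ≡ 10x + 2 (mod f). (F_11[x]/(f) is a field with 11^2 = 121 elements since f is irreducible of degree 2.)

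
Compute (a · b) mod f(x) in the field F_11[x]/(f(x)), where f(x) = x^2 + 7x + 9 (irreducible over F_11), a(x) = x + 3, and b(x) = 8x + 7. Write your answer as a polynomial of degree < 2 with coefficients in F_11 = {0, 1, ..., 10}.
a · b ≡ 8x + 4 (mod f(x))

Multiply in F_11[x]: a(x)·b(x) = (x + 3)·(8x + 7) = 8x^2 + 9x + 10. This has degree ≥ 2, so divide by f(x) over F_11: 8x^2 + 9x + 10 = (8)·(x^2 + 7x + 9) + (8x + 4). Hence a·b ≡ 8x + 4 (mod f). (F_11[x]/(f) is a field with 11^2 = 121 elements since f is irreducible of degree 2.)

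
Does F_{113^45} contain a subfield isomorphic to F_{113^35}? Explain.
No: F_{113^35} is not a subfield of F_{113^45}

F_{p^m} embeds in F_{p^n} iff m | n. Here 35 ∤ 45 (since 45 = 1·35 + 10 with remainder 10 ≠ 0), so F_{113^35} is not a subfield of F_{113^45}. Equivalently: if it were, the tower law would give 35 = [F_{113^35}:F_113] dividing [F_{113^45}:F_113] = 45, contradiction.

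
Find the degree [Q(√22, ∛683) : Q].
[Q(√22, ∛683) : Q] = 6

Let L = Q(√22, ∛683). Since Q(√22) ⊂ L and [Q(√22):Q] = 2, the tower law gives 2 | [L:Q]. Likewise Q(∛683) ⊂ L with [Q(∛683):Q] = 3 (because 683 is not a perfect cube), so 3 | [L:Q]. As gcd(2,3) = 1, [L:Q] is divisible by 6. Conversely L is generated over Q by √22 and ∛683, so [L:Q] ≤ 2·3 = 6. Therefore [Q(√22, ∛683) : Q] = 6.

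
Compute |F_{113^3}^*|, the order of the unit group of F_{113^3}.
|F_{113^3}^*| = 1442896

F_{113^3} has 113^3 = 1442897 elements; its multiplicative group consists of all nonzero elements, so |F_{113^3}^*| = 1442897 - 1 = 1442896. (It is cyclic since any finite subgroup of the multiplicative group of a field is cyclic.)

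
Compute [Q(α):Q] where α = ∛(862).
[Q(α):Q] = 3

The minimal polynomial of α is x^3 - 862, irreducible over Q since 862 is not a perfect cube (so x^3 - 862 has no rational root). Hence [Q(α):Q] = deg(m_α) = 3.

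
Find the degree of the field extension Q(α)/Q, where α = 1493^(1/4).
[Q(α):Q] = 4

α is a root of x^4 - 1493. By Eisenstein's criterion at the prime p = 1493 (which divides the constant term 1493 but p^2 = 2229049 does not, since 1493 is squarefree), x^4 - 1493 is irreducible over Q. Hence [Q(α):Q] = 4.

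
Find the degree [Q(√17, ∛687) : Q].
[Q(√17, ∛687) : Q] = 6

Let L = Q(√17, ∛687). Since Q(√17) ⊂ L and [Q(√17):Q] = 2, the tower law gives 2 | [L:Q]. Likewise Q(∛687) ⊂ L with [Q(∛687):Q] = 3 (because 687 is not a perfect cube), so 3 | [L:Q]. As gcd(2,3) = 1, [L:Q] is divisible by 6. Conversely L is generated over Q by √17 and ∛687, so [L:Q] ≤ 2·3 = 6. Therefore [Q(√17, ∛687) : Q] = 6.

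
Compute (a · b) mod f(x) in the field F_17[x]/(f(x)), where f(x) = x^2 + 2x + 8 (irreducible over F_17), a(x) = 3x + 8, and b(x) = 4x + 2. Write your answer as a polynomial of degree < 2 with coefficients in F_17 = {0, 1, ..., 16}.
a · b ≡ 14x + 5 (mod f(x))

Multiply in F_17[x]: a(x)·b(x) = (3x + 8)·(4x + 2) = 12x^2 + 4x + 16. This has degree ≥ 2, so divide by f(x) over F_17: 12x^2 + 4x + 16 = (12)·(x^2 + 2x + 8) + (14x + 5). Hence a·b ≡ 14x + 5 (mod f). (F_17[x]/(f) is a field with 17^2 = 289 elements since f is irreducible of degree 2.)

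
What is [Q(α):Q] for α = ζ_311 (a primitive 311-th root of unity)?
[Q(α):Q] = 310

The minimal polynomial of ζ_311 over Q is the 311-th cyclotomic polynomial Φ_311(x), which is irreducible over Q and has degree φ(311) = 310. Hence [Q(α):Q] = φ(311) = 310.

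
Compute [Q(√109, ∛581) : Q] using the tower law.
[Q(√109, ∛581) : Q] = 6

Let L = Q(√109, ∛581). Since Q(√109) ⊂ L and [Q(√109):Q] = 2, the tower law gives 2 | [L:Q]. Likewise Q(∛581) ⊂ L with [Q(∛581):Q] = 3 (because 581 is not a perfect cube), so 3 | [L:Q]. As gcd(2,3) = 1, [L:Q] is divisible by 6. Conversely L is generated over Q by √109 and ∛581, so [L:Q] ≤ 2·3 = 6. Therefore [Q(√109, ∛581) : Q] = 6.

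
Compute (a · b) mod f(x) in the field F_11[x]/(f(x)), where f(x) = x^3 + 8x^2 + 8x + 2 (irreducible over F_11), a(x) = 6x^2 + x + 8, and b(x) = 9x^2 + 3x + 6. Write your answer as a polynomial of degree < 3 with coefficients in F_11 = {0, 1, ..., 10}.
a · b ≡ 4x^2 + 5x (mod f(x))

Multiply in F_11[x]: a(x)·b(x) = (6x^2 + x + 8)·(9x^2 + 3x + 6) = 10x^4 + 5x^3 + x^2 + 8x + 4. This has degree ≥ 3, so divide by f(x) over F_11: 10x^4 + 5x^3 + x^2 + 8x + 4 = (10x + 2)·(x^3 + 8x^2 + 8x + 2) + (4x^2 + 5x). Hence a·b ≡ 4x^2 + 5x (mod f). (F_11[x]/(f) is a field with 11^3 = 1331 elements since f is irreducible of degree 3.)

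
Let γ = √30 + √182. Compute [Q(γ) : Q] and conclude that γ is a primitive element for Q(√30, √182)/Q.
[Q(γ) : Q] = 4 (equivalently, Q(γ) = Q(√30, √182))

Obviously Q(γ) ⊆ Q(√30, √182), and [Q(√30, √182):Q] = 4 (since 30, 182 are distinct squarefree integers > 1 with 5460 not a perfect square). To show equality we compute the minimal polynomial of γ. From γ = √30 + √182: γ^2 = 30 + 2√(5460) + 182 = 212 + 2√(5460), so γ^2 - 212 = 2√(5460); squaring, (γ^2 - 212)^2 = 4·5460, i.e. γ^4 - 424γ^2 + 44944 - 21840 = 0, i.e. γ^4 - 424γ^2 + 23104 = 0. So γ is a root of x^4 - 424x^2 + 23104. This polynomial is irreducible over Q: it has no rational root (each ±√30 ± √182 is irrational), and any factorization into two quadratics over Q would force √(5460) ∈ Q (pairing opposite roots) or √30, √182 ∈ Q (other pairings), all impossible. Hence [Q(γ):Q] = 4 = [Q(√30, √182):Q], so Q(γ) = Q(√30, √182).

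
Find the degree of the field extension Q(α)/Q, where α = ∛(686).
[Q(α):Q] = 3

The minimal polynomial of α is x^3 - 686, irreducible over Q since 686 is not a perfect cube (so x^3 - 686 has no rational root). Hence [Q(α):Q] = deg(m_α) = 3.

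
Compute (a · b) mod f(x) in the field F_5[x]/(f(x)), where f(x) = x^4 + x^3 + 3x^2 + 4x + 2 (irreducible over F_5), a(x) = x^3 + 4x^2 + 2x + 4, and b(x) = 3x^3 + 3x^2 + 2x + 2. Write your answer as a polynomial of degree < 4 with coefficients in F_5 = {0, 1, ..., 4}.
a · b ≡ x^3 + 3x^2 + 2x (mod f(x))

Multiply in F_5[x]: a(x)·b(x) = (x^3 + 4x^2 + 2x + 4)·(3x^3 + 3x^2 + 2x + 2) = 3x^6 + 3x^3 + 4x^2 + 2x + 3. This has degree ≥ 4, so divide by f(x) over F_5: 3x^6 + 3x^3 + 4x^2 + 2x + 3 = (3x^2 + 2x + 4)·(x^4 + x^3 + 3x^2 + 4x + 2) + (x^3 + 3x^2 + 2x). Hence a·b ≡ x^3 + 3x^2 + 2x (mod f). (F_5[x]/(f) is a field with 5^4 = 625 elements since f is irreducible of degree 4.)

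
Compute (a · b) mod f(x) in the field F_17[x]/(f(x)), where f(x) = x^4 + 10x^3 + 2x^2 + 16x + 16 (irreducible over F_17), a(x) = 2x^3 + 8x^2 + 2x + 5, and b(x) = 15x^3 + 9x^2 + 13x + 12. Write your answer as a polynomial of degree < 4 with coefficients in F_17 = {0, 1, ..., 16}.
a · b ≡ 15x^3 + 8x^2 + 14 (mod f(x))

Multiply in F_17[x]: a(x)·b(x) = (2x^3 + 8x^2 + 2x + 5)·(15x^3 + 9x^2 + 13x + 12) = 13x^6 + 2x^5 + 9x^4 + 14x^2 + 4x + 9. This has degree ≥ 4, so divide by f(x) over F_17: 13x^6 + 2x^5 + 9x^4 + 14x^2 + 4x + 9 = (13x^2 + 8x + 5)·(x^4 + 10x^3 + 2x^2 + 16x + 16) + (15x^3 + 8x^2 + 14). Hence a·b ≡ 15x^3 + 8x^2 + 14 (mod f). (F_17[x]/(f) is a field with 17^4 = 83521 elements since f is irreducible of degree 4.)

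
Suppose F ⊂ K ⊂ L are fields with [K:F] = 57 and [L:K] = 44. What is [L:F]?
[L:F] = 2508

The tower law says that for any tower of field extensions F ⊂ K ⊂ L with finite degrees, [L:F] = [L:K] · [K:F]. Here this gives [L:F] = 44 · 57 = 2508.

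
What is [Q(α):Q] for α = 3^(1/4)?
[Q(α):Q] = 4

α is a root of x^4 - 3. By Eisenstein's criterion at the prime p = 3 (which divides the constant term 3 but p^2 = 9 does not, since 3 is squarefree), x^4 - 3 is irreducible over Q. Hence [Q(α):Q] = 4.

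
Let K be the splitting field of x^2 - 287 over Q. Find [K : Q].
[K : Q] = 2

f(x) = x^2 - 287 factors as (x - √287)(x + √287). The splitting field is K = Q(√287). Since 287 is squarefree and > 1, it is not a perfect square, so x^2 - 287 is irreducible over Q and [Q(√287) : Q] = 2. Hence [K : Q] = 2.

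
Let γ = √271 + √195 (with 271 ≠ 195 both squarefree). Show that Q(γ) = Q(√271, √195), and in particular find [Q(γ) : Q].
[Q(γ) : Q] = 4 (equivalently, Q(γ) = Q(√271, √195))

Obviously Q(γ) ⊆ Q(√271, √195), and [Q(√271, √195):Q] = 4 (since 271, 195 are distinct squarefree integers > 1 with 52845 not a perfect square). To show equality we compute the minimal polynomial of γ. From γ = √271 + √195: γ^2 = 271 + 2√(52845) + 195 = 466 + 2√(52845), so γ^2 - 466 = 2√(52845); squaring, (γ^2 - 466)^2 = 4·52845, i.e. γ^4 - 932γ^2 + 217156 - 211380 = 0, i.e. γ^4 - 932γ^2 + 5776 = 0. So γ is a root of x^4 - 932x^2 + 5776. This polynomial is irreducible over Q: it has no rational root (each ±√271 ± √195 is irrational), and any factorization into two quadratics over Q would force √(52845) ∈ Q (pairing opposite roots) or √271, √195 ∈ Q (other pairings), all impossible. Hence [Q(γ):Q] = 4 = [Q(√271, √195):Q], so Q(γ) = Q(√271, √195).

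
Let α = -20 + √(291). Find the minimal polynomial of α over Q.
m_α(x) = x^2 + 40x + 109

From α + 20 = √(291), squaring gives (α + 20)^2 = 291, i.e. α^2 + 40α + 400 = 291, so α^2 + 40α + 109 = 0. The discriminant of x^2 + 40x + 109 is (40)^2 - 4·(109) = 1600 - 436 = 1164, and 4·(291) is not a perfect square in Q since 291 is squarefree and ≠ 1. Hence x^2 + 40x + 109 is irreducible over Q and is the minimal polynomial of α.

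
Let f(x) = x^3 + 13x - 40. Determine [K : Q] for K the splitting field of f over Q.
[K : Q] = 6

By the rational root test, any rational root of the monic integer polynomial f(x) = x^3 + 13x - 40 must be an integer dividing the constant term -40, i.e. one of ±{1, 2, 4, 5, 8, 10, 20, 40}. Evaluating: f(1) = -26, f(-1) = -54, f(2) = -6, f(-2) = -74, f(4) = 76, f(-4) = -156, f(5) = 150, f(-5) = -230, f(8) = 576, f(-8) = -656, f(10) = 1090, f(-10) = -1170, f(20) = 8220, f(-20) = -8300, f(40) = 64480, f(-40) = -64560; none is 0, so f has no rational root and is therefore irreducible over Q (a cubic with no linear factor over a field is irreducible). For an irreducible cubic, the Galois group is A_3 or S_3 according as the discriminant disc(f) = -4a^3 - 27b^2 = -4·(13)^3 - 27·(-40)^2 = -51988 is or is not a square in Q. Here disc(f) = -51988 is not a perfect square in Q, so the Galois group of f over Q is not contained in A_3 and must be all of S_3. The splitting field has degree |S_3| = 6 over Q, so [K : Q] = 6.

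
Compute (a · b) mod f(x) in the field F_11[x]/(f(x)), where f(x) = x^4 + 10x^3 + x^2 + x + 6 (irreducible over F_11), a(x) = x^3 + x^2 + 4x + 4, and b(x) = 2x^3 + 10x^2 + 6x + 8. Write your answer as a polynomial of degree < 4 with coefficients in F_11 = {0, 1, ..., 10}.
a · b ≡ 5x^3 + 10x^2 + 2x + 3 (mod f(x))

Multiply in F_11[x]: a(x)·b(x) = (x^3 + x^2 + 4x + 4)·(2x^3 + 10x^2 + 6x + 8) = 2x^6 + x^5 + 2x^4 + 7x^3 + 6x^2 + x + 10. This has degree ≥ 4, so divide by f(x) over F_11: 2x^6 + x^5 + 2x^4 + 7x^3 + 6x^2 + x + 10 = (2x^2 + 3x + 3)·(x^4 + 10x^3 + x^2 + x + 6) + (5x^3 + 10x^2 + 2x + 3). Hence a·b ≡ 5x^3 + 10x^2 + 2x + 3 (mod f). (F_11[x]/(f) is a field with 11^4 = 14641 elements since f is irreducible of degree 4.)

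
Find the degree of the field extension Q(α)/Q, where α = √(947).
[Q(α):Q] = 2

[Q(α):Q] equals the degree of the minimal polynomial of α. Here α^2 = 947 and x^2 - 947 is irreducible (d = 947 is squarefree, ≠ 1, hence not a square), so deg(m_α) = 2. Thus [Q(α):Q] = 2.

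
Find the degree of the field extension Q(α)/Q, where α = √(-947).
[Q(α):Q] = 2

[Q(α):Q] equals the degree of the minimal polynomial of α. Here α^2 = -947 and x^2 + 947 is irreducible (d = -947 is squarefree, ≠ 1, hence not a square), so deg(m_α) = 2. Thus [Q(α):Q] = 2.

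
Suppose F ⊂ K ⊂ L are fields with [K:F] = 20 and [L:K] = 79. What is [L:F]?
[L:F] = 1580

The tower law says that for any tower of field extensions F ⊂ K ⊂ L with finite degrees, [L:F] = [L:K] · [K:F]. Here this gives [L:F] = 79 · 20 = 1580.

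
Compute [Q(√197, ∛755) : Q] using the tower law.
[Q(√197, ∛755) : Q] = 6

Let L = Q(√197, ∛755). Since Q(√197) ⊂ L and [Q(√197):Q] = 2, the tower law gives 2 | [L:Q]. Likewise Q(∛755) ⊂ L with [Q(∛755):Q] = 3 (because 755 is not a perfect cube), so 3 | [L:Q]. As gcd(2,3) = 1, [L:Q] is divisible by 6. Conversely L is generated over Q by √197 and ∛755, so [L:Q] ≤ 2·3 = 6. Therefore [Q(√197, ∛755) : Q] = 6.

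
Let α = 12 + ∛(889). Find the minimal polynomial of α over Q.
m_α(x) = x^3 - 36x^2 + 432x - 2617

Set β = α - 12 = ∛(889), so β^3 = 889. Then (α - 12)^3 - 889 = 0, i.e. α is a root of g(x) = (x - 12)^3 - 889 = x^3 - 36x^2 + 432x - 2617. Since g(x) = h(x - 12) where h(x) = x^3 - 889, and h is irreducible over Q (because 889 is not a perfect cube, so h has no rational root, and a monic cubic with no rational root is irreducible), g is also irreducible (irreducibility is preserved under the substitution x → x - 12). Hence m_α(x) = x^3 - 36x^2 + 432x - 2617.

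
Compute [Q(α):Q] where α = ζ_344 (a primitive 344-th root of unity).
[Q(α):Q] = 168

The minimal polynomial of ζ_344 over Q is the 344-th cyclotomic polynomial Φ_344(x), which is irreducible over Q and has degree φ(344) = 168. Hence [Q(α):Q] = φ(344) = 168.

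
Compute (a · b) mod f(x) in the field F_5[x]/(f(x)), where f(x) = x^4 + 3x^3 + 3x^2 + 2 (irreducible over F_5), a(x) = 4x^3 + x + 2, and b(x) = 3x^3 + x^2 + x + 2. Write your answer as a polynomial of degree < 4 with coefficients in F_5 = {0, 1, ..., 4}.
a · b ≡ 3x^2 + 3x (mod f(x))

Multiply in F_5[x]: a(x)·b(x) = (4x^3 + x + 2)·(3x^3 + x^2 + x + 2) = 2x^6 + 4x^5 + 2x^4 + 3x^2 + 4x + 4. This has degree ≥ 4, so divide by f(x) over F_5: 2x^6 + 4x^5 + 2x^4 + 3x^2 + 4x + 4 = (2x^2 + 3x + 2)·(x^4 + 3x^3 + 3x^2 + 2) + (3x^2 + 3x). Hence a·b ≡ 3x^2 + 3x (mod f). (F_5[x]/(f) is a field with 5^4 = 625 elements since f is irreducible of degree 4.)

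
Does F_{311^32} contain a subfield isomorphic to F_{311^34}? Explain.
No: F_{311^34} is not a subfield of F_{311^32}

F_{p^m} embeds in F_{p^n} iff m | n. Here 34 ∤ 32 (since 32 = 0·34 + 32 with remainder 32 ≠ 0), so F_{311^34} is not a subfield of F_{311^32}. Equivalently: if it were, the tower law would give 34 = [F_{311^34}:F_311] dividing [F_{311^32}:F_311] = 32, contradiction.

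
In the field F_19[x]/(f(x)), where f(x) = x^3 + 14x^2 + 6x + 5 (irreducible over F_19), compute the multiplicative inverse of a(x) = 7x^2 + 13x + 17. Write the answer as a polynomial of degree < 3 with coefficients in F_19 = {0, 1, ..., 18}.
a(x)^(-1) ≡ 6x^2 + 7x + 12 (mod f(x))

Since f is irreducible over F_19, F_19[x]/(f) is a field and a(x) ≠ 0 has an inverse. Apply the extended Euclidean algorithm to f(x) and a(x) in F_19[x]: f(x) = (11x + 6)·a(x) + (7x + 17);  a(x) = (x + 13)·(7x + 17) + (5). The last nonzero remainder is the constant 5 = gcd(f, a) in F_19. Back-substituting through the division chain expresses 5 = s(x)·a(x) + t(x)·f(x) with s(x) ≡ 11x^2 + 16x + 3 (mod f), so (11x^2 + 16x + 3)·a(x) ≡ 5 (mod f). Multiplying by 5^(-1) ≡ 4 in F_19 gives a(x)^(-1) ≡ 4·(11x^2 + 16x + 3) ≡ 6x^2 + 7x + 12 (mod f). Check: (7x^2 + 13x + 17)·(6x^2 + 7x + 12) = 4x^4 + 13x^3 + 11x^2 + 9x + 14 ≡ 1 (mod x^3 + 14x^2 + 6x + 5).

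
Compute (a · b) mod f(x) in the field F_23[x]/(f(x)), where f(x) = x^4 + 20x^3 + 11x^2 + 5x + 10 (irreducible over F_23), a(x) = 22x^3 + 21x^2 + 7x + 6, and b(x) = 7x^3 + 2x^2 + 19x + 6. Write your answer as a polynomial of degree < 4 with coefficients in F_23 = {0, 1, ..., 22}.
a · b ≡ 16x^3 + 16x^2 + 14x + 1 (mod f(x))

Multiply in F_23[x]: a(x)·b(x) = (22x^3 + 21x^2 + 7x + 6)·(7x^3 + 2x^2 + 19x + 6) = 16x^6 + 7x^5 + 3x^4 + 12x^3 + 18x^2 + 18x + 13. This has degree ≥ 4, so divide by f(x) over F_23: 16x^6 + 7x^5 + 3x^4 + 12x^3 + 18x^2 + 18x + 13 = (16x^2 + 9x + 15)·(x^4 + 20x^3 + 11x^2 + 5x + 10) + (16x^3 + 16x^2 + 14x + 1). Hence a·b ≡ 16x^3 + 16x^2 + 14x + 1 (mod f). (F_23[x]/(f) is a field with 23^4 = 279841 elements since f is irreducible of degree 4.)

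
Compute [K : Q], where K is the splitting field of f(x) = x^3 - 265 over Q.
[K : Q] = 6

The roots of x^3 - 265 are ∛265, ω∛265, ω^2∛265 where ω = e^(2πi/3) is a primitive cube root of unity, so K = Q(∛265, ω). Now [Q(∛265):Q] = 3 (since 265 is not a perfect cube, x^3 - 265 is irreducible) and [Q(ω):Q] = 2. Both 2 and 3 divide [K:Q], and [K:Q] ≤ 3·2 = 6, so [K:Q] = 6. (Equivalently: Q(∛265) ⊂ R but ω ∉ R, so [K : Q(∛265)] = 2.)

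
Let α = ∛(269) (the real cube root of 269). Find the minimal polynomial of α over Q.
m_α(x) = x^3 - 269

α satisfies α^3 = 269, so x^3 - 269 annihilates α. By the rational root test, a rational root p/q (in lowest terms) of x^3 - 269 would satisfy p^3 = 269 q^3, forcing q = 1 and p^3 = 269; but 269 is not a perfect cube, contradiction. A monic cubic over Q with no rational root is irreducible (any nontrivial factorization would include a linear factor). Hence x^3 - 269 is the minimal polynomial of α, and in particular [Q(α):Q] = 3.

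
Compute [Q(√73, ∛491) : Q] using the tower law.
[Q(√73, ∛491) : Q] = 6

Let L = Q(√73, ∛491). Since Q(√73) ⊂ L and [Q(√73):Q] = 2, the tower law gives 2 | [L:Q]. Likewise Q(∛491) ⊂ L with [Q(∛491):Q] = 3 (because 491 is not a perfect cube), so 3 | [L:Q]. As gcd(2,3) = 1, [L:Q] is divisible by 6. Conversely L is generated over Q by √73 and ∛491, so [L:Q] ≤ 2·3 = 6. Therefore [Q(√73, ∛491) : Q] = 6.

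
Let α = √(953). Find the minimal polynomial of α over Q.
m_α(x) = x^2 - 953

α satisfies α^2 - 953 = 0, so x^2 - 953 annihilates α. Since d = 953 is squarefree and ≠ 1, it is not a perfect square in Q, so x^2 - 953 has no rational root and is therefore irreducible over Q (a degree-2 polynomial over a field is irreducible iff it has no root). Hence m_α(x) = x^2 - 953.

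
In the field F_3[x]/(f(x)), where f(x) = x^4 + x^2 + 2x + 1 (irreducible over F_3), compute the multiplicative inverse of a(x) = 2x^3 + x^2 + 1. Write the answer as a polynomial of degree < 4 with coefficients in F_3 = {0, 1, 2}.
a(x)^(-1) ≡ x^3 + 2 (mod f(x))

Since f is irreducible over F_3, F_3[x]/(f) is a field and a(x) ≠ 0 has an inverse. Apply the extended Euclidean algorithm to f(x) and a(x) in F_3[x]: f(x) = (2x + 2)·a(x) + (2x^2 + 2);  a(x) = (x + 2)·(2x^2 + 2) + (x);  (2x^2 + 2) = (2x)·(x) + (2). The last nonzero remainder is the constant 2 = gcd(f, a) in F_3. Back-substituting through the division chain expresses 2 = s(x)·a(x) + t(x)·f(x) with s(x) ≡ 2x^3 + 1 (mod f), so (2x^3 + 1)·a(x) ≡ 2 (mod f). Multiplying by 2^(-1) ≡ 2 in F_3 gives a(x)^(-1) ≡ 2·(2x^3 + 1) ≡ x^3 + 2 (mod f). Check: (2x^3 + x^2 + 1)·(x^3 + 2) = 2x^6 + x^5 + 2x^3 + 2x^2 + 2 ≡ 1 (mod x^4 + x^2 + 2x + 1).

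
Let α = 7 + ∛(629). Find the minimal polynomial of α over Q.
m_α(x) = x^3 - 21x^2 + 147x - 972

Set β = α - 7 = ∛(629), so β^3 = 629. Then (α - 7)^3 - 629 = 0, i.e. α is a root of g(x) = (x - 7)^3 - 629 = x^3 - 21x^2 + 147x - 972. Since g(x) = h(x - 7) where h(x) = x^3 - 629, and h is irreducible over Q (because 629 is not a perfect cube, so h has no rational root, and a monic cubic with no rational root is irreducible), g is also irreducible (irreducibility is preserved under the substitution x → x - 7). Hence m_α(x) = x^3 - 21x^2 + 147x - 972.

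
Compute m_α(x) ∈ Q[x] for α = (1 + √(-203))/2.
m_α(x) = x^2 - x + 51

From 2α - 1 = √(-203), squaring gives (2α - 1)^2 = -203, i.e. 4α^2 - 4α + 1 = -203, so α^2 - α + (1 + 203)/4 = 0. Since -203 ≡ 1 (mod 4), (1 + 203)/4 = 51 ∈ Z. The polynomial x^2 - x + 51 has discriminant 1 - 4·(51) = -203, which is not a perfect square in Q (d = -203 is squarefree and ≠ 1), so x^2 - x + 51 is irreducible over Q. It is the minimal polynomial of α.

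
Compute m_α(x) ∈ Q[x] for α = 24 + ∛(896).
m_α(x) = x^3 - 72x^2 + 1728x - 14720

Set β = α - 24 = ∛(896), so β^3 = 896. Then (α - 24)^3 - 896 = 0, i.e. α is a root of g(x) = (x - 24)^3 - 896 = x^3 - 72x^2 + 1728x - 14720. Since g(x) = h(x - 24) where h(x) = x^3 - 896, and h is irreducible over Q (because 896 is not a perfect cube, so h has no rational root, and a monic cubic with no rational root is irreducible), g is also irreducible (irreducibility is preserved under the substitution x → x - 24). Hence m_α(x) = x^3 - 72x^2 + 1728x - 14720.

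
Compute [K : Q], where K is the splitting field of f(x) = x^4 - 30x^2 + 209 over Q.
[K : Q] = 4

Solving the quadratic in x^2: x^2 = (30 ± √(30^2 - 4·209))/2 = (30 ± √64)/2 = (30 ± 8)/2, giving x^2 = 19 or x^2 = 11. So f(x) = (x^2 - 19)(x^2 - 11) and the roots of f are ±√19, ±√11. Hence the splitting field is K = Q(√19, √11). Since 19 and 11 are distinct squarefree integers > 1, their product 209 is not a perfect square, so √11 ∉ Q(√19). By the tower law [K:Q] = [Q(√19,√11):Q(√19)] · [Q(√19):Q] = 2 · 2 = 4.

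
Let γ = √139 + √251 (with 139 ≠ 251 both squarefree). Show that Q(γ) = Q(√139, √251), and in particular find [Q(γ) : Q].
[Q(γ) : Q] = 4 (equivalently, Q(γ) = Q(√139, √251))

Obviously Q(γ) ⊆ Q(√139, √251), and [Q(√139, √251):Q] = 4 (since 139, 251 are distinct squarefree integers > 1 with 34889 not a perfect square). To show equality we compute the minimal polynomial of γ. From γ = √139 + √251: γ^2 = 139 + 2√(34889) + 251 = 390 + 2√(34889), so γ^2 - 390 = 2√(34889); squaring, (γ^2 - 390)^2 = 4·34889, i.e. γ^4 - 780γ^2 + 152100 - 139556 = 0, i.e. γ^4 - 780γ^2 + 12544 = 0. So γ is a root of x^4 - 780x^2 + 12544. This polynomial is irreducible over Q: it has no rational root (each ±√139 ± √251 is irrational), and any factorization into two quadratics over Q would force √(34889) ∈ Q (pairing opposite roots) or √139, √251 ∈ Q (other pairings), all impossible. Hence [Q(γ):Q] = 4 = [Q(√139, √251):Q], so Q(γ) = Q(√139, √251).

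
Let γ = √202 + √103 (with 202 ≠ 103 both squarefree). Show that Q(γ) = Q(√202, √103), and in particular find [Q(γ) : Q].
[Q(γ) : Q] = 4 (equivalently, Q(γ) = Q(√202, √103))

Obviously Q(γ) ⊆ Q(√202, √103), and [Q(√202, √103):Q] = 4 (since 202, 103 are distinct squarefree integers > 1 with 20806 not a perfect square). To show equality we compute the minimal polynomial of γ. From γ = √202 + √103: γ^2 = 202 + 2√(20806) + 103 = 305 + 2√(20806), so γ^2 - 305 = 2√(20806); squaring, (γ^2 - 305)^2 = 4·20806, i.e. γ^4 - 610γ^2 + 93025 - 83224 = 0, i.e. γ^4 - 610γ^2 + 9801 = 0. So γ is a root of x^4 - 610x^2 + 9801. This polynomial is irreducible over Q: it has no rational root (each ±√202 ± √103 is irrational), and any factorization into two quadratics over Q would force √(20806) ∈ Q (pairing opposite roots) or √202, √103 ∈ Q (other pairings), all impossible. Hence [Q(γ):Q] = 4 = [Q(√202, √103):Q], so Q(γ) = Q(√202, √103).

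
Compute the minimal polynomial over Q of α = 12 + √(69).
m_α(x) = x^2 - 24x + 75

From α - 12 = √(69), squaring gives (α - 12)^2 = 69, i.e. α^2 - 24α + 144 = 69, so α^2 - 24α + 75 = 0. The discriminant of x^2 - 24x + 75 is (-24)^2 - 4·(75) = 576 - 300 = 276, and 4·(69) is not a perfect square in Q since 69 is squarefree and ≠ 1. Hence x^2 - 24x + 75 is irreducible over Q and is the minimal polynomial of α.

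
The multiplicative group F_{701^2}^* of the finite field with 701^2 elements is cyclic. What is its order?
|F_{701^2}^*| = 491400

F_{701^2} has 701^2 = 491401 elements; its multiplicative group consists of all nonzero elements, so |F_{701^2}^*| = 491401 - 1 = 491400. (It is cyclic since any finite subgroup of the multiplicative group of a field is cyclic.)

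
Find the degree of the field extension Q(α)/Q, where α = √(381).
[Q(α):Q] = 2

[Q(α):Q] equals the degree of the minimal polynomial of α. Here α^2 = 381 and x^2 - 381 is irreducible (d = 381 is squarefree, ≠ 1, hence not a square), so deg(m_α) = 2. Thus [Q(α):Q] = 2.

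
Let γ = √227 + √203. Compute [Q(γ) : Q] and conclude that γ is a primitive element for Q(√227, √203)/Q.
[Q(γ) : Q] = 4 (equivalently, Q(γ) = Q(√227, √203))

Obviously Q(γ) ⊆ Q(√227, √203), and [Q(√227, √203):Q] = 4 (since 227, 203 are distinct squarefree integers > 1 with 46081 not a perfect square). To show equality we compute the minimal polynomial of γ. From γ = √227 + √203: γ^2 = 227 + 2√(46081) + 203 = 430 + 2√(46081), so γ^2 - 430 = 2√(46081); squaring, (γ^2 - 430)^2 = 4·46081, i.e. γ^4 - 860γ^2 + 184900 - 184324 = 0, i.e. γ^4 - 860γ^2 + 576 = 0. So γ is a root of x^4 - 860x^2 + 576. This polynomial is irreducible over Q: it has no rational root (each ±√227 ± √203 is irrational), and any factorization into two quadratics over Q would force √(46081) ∈ Q (pairing opposite roots) or √227, √203 ∈ Q (other pairings), all impossible. Hence [Q(γ):Q] = 4 = [Q(√227, √203):Q], so Q(γ) = Q(√227, √203).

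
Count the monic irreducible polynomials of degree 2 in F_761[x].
There are 289180 monic irreducible polynomials of degree 2 over F_761

Each element of F_{761^2} that lies in no proper subfield is a root of exactly one monic irreducible of degree 2 over F_761, and each such polynomial has 2 distinct roots in F_{761^2}. By Möbius inversion the count is N_761(2) = (1/2) Σ_{d|2} μ(2/d) · 761^d = (1/2)(μ(2)·761^1 + μ(1)·761^2) = 578360/2 = 289180.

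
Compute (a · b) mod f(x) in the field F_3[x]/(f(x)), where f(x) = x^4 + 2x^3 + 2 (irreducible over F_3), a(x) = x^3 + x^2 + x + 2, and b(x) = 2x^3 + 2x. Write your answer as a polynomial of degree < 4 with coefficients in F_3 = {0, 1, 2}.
a · b ≡ 2x^3 + x^2 + 2x + 2 (mod f(x))

Multiply in F_3[x]: a(x)·b(x) = (x^3 + x^2 + x + 2)·(2x^3 + 2x) = 2x^6 + 2x^5 + x^4 + 2x^2 + x. This has degree ≥ 4, so divide by f(x) over F_3: 2x^6 + 2x^5 + x^4 + 2x^2 + x = (2x^2 + x + 2)·(x^4 + 2x^3 + 2) + (2x^3 + x^2 + 2x + 2). Hence a·b ≡ 2x^3 + x^2 + 2x + 2 (mod f). (F_3[x]/(f) is a field with 3^4 = 81 elements since f is irreducible of degree 4.)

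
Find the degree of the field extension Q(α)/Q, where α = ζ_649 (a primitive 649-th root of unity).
[Q(α):Q] = 580

The minimal polynomial of ζ_649 over Q is the 649-th cyclotomic polynomial Φ_649(x), which is irreducible over Q and has degree φ(649) = 580. Hence [Q(α):Q] = φ(649) = 580.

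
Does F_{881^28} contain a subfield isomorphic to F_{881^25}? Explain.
No: F_{881^25} is not a subfield of F_{881^28}

F_{p^m} embeds in F_{p^n} iff m | n. Here 25 ∤ 28 (since 28 = 1·25 + 3 with remainder 3 ≠ 0), so F_{881^25} is not a subfield of F_{881^28}. Equivalently: if it were, the tower law would give 25 = [F_{881^25}:F_881] dividing [F_{881^28}:F_881] = 28, contradiction.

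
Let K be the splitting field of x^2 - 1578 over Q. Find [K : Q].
[K : Q] = 2

f(x) = x^2 - 1578 factors as (x - √1578)(x + √1578). The splitting field is K = Q(√1578). Since 1578 is squarefree and > 1, it is not a perfect square, so x^2 - 1578 is irreducible over Q and [Q(√1578) : Q] = 2. Hence [K : Q] = 2.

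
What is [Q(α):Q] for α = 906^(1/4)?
[Q(α):Q] = 4

α is a root of x^4 - 906. By Eisenstein's criterion at the prime p = 2 (which divides the constant term 906 but p^2 = 4 does not, since 906 is squarefree), x^4 - 906 is irreducible over Q. Hence [Q(α):Q] = 4.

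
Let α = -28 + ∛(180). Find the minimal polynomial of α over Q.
m_α(x) = x^3 + 84x^2 + 2352x + 21772

Set β = α + 28 = ∛(180), so β^3 = 180. Then (α + 28)^3 - 180 = 0, i.e. α is a root of g(x) = (x + 28)^3 - 180 = x^3 + 84x^2 + 2352x + 21772. Since g(x) = h(x + 28) where h(x) = x^3 - 180, and h is irreducible over Q (because 180 is not a perfect cube, so h has no rational root, and a monic cubic with no rational root is irreducible), g is also irreducible (irreducibility is preserved under the substitution x → x + 28). Hence m_α(x) = x^3 + 84x^2 + 2352x + 21772.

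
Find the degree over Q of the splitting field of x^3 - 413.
[K : Q] = 6

The roots of x^3 - 413 are ∛413, ω∛413, ω^2∛413 where ω = e^(2πi/3) is a primitive cube root of unity, so K = Q(∛413, ω). Now [Q(∛413):Q] = 3 (since 413 is not a perfect cube, x^3 - 413 is irreducible) and [Q(ω):Q] = 2. Both 2 and 3 divide [K:Q], and [K:Q] ≤ 3·2 = 6, so [K:Q] = 6. (Equivalently: Q(∛413) ⊂ R but ω ∉ R, so [K : Q(∛413)] = 2.)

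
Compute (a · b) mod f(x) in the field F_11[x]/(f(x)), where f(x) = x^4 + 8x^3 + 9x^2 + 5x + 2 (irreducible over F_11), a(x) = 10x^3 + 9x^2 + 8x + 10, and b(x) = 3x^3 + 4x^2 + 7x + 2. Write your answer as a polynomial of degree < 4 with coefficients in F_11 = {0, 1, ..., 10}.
a · b ≡ 4x^3 + 8x^2 + 9x + 7 (mod f(x))

Multiply in F_11[x]: a(x)·b(x) = (10x^3 + 9x^2 + 8x + 10)·(3x^3 + 4x^2 + 7x + 2) = 8x^6 + x^5 + 9x^4 + 2x^3 + 4x^2 + 9x + 9. This has degree ≥ 4, so divide by f(x) over F_11: 8x^6 + x^5 + 9x^4 + 2x^3 + 4x^2 + 9x + 9 = (8x^2 + 3x + 1)·(x^4 + 8x^3 + 9x^2 + 5x + 2) + (4x^3 + 8x^2 + 9x + 7). Hence a·b ≡ 4x^3 + 8x^2 + 9x + 7 (mod f). (F_11[x]/(f) is a field with 11^4 = 14641 elements since f is irreducible of degree 4.)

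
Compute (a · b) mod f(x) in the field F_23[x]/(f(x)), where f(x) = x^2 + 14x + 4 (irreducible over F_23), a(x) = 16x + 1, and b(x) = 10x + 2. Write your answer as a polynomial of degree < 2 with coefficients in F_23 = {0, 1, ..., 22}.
a · b ≡ 10x + 6 (mod f(x))

Multiply in F_23[x]: a(x)·b(x) = (16x + 1)·(10x + 2) = 22x^2 + 19x + 2. This has degree ≥ 2, so divide by f(x) over F_23: 22x^2 + 19x + 2 = (22)·(x^2 + 14x + 4) + (10x + 6). Hence a·b ≡ 10x + 6 (mod f). (F_23[x]/(f) is a field with 23^2 = 529 elements since f is irreducible of degree 2.)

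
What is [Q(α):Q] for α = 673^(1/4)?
[Q(α):Q] = 4

α is a root of x^4 - 673. By Eisenstein's criterion at the prime p = 673 (which divides the constant term 673 but p^2 = 452929 does not, since 673 is squarefree), x^4 - 673 is irreducible over Q. Hence [Q(α):Q] = 4.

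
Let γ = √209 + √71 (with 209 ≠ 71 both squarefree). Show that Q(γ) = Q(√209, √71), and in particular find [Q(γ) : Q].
[Q(γ) : Q] = 4 (equivalently, Q(γ) = Q(√209, √71))

Obviously Q(γ) ⊆ Q(√209, √71), and [Q(√209, √71):Q] = 4 (since 209, 71 are distinct squarefree integers > 1 with 14839 not a perfect square). To show equality we compute the minimal polynomial of γ. From γ = √209 + √71: γ^2 = 209 + 2√(14839) + 71 = 280 + 2√(14839), so γ^2 - 280 = 2√(14839); squaring, (γ^2 - 280)^2 = 4·14839, i.e. γ^4 - 560γ^2 + 78400 - 59356 = 0, i.e. γ^4 - 560γ^2 + 19044 = 0. So γ is a root of x^4 - 560x^2 + 19044. This polynomial is irreducible over Q: it has no rational root (each ±√209 ± √71 is irrational), and any factorization into two quadratics over Q would force √(14839) ∈ Q (pairing opposite roots) or √209, √71 ∈ Q (other pairings), all impossible. Hence [Q(γ):Q] = 4 = [Q(√209, √71):Q], so Q(γ) = Q(√209, √71).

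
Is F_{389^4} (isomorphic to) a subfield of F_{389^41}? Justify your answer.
No: F_{389^4} is not a subfield of F_{389^41}

F_{p^m} embeds in F_{p^n} iff m | n. Here 4 ∤ 41 (since 41 = 10·4 + 1 with remainder 1 ≠ 0), so F_{389^4} is not a subfield of F_{389^41}. Equivalently: if it were, the tower law would give 4 = [F_{389^4}:F_389] dividing [F_{389^41}:F_389] = 41, contradiction.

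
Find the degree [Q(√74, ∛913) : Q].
[Q(√74, ∛913) : Q] = 6

Let L = Q(√74, ∛913). Since Q(√74) ⊂ L and [Q(√74):Q] = 2, the tower law gives 2 | [L:Q]. Likewise Q(∛913) ⊂ L with [Q(∛913):Q] = 3 (because 913 is not a perfect cube), so 3 | [L:Q]. As gcd(2,3) = 1, [L:Q] is divisible by 6. Conversely L is generated over Q by √74 and ∛913, so [L:Q] ≤ 2·3 = 6. Therefore [Q(√74, ∛913) : Q] = 6.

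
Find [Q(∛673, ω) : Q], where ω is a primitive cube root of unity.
[Q(∛673, ω) : Q] = 6

[Q(∛673):Q] = 3 (min poly x^3 - 673, irreducible since 673 is not a perfect cube). [Q(ω):Q] = 2 (min poly x^2 + x + 1). Since Q(∛673) ⊂ R and ω ∉ R, we have ω ∉ Q(∛673), so x^2 + x + 1 remains irreducible over Q(∛673) and [Q(∛673, ω) : Q(∛673)] = 2. By the tower law, [Q(∛673, ω) : Q] = 3 · 2 = 6. (In fact Q(∛673, ω) is the splitting field of x^3 - 673 over Q.)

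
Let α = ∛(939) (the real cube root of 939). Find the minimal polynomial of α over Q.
m_α(x) = x^3 - 939

α satisfies α^3 = 939, so x^3 - 939 annihilates α. By the rational root test, a rational root p/q (in lowest terms) of x^3 - 939 would satisfy p^3 = 939 q^3, forcing q = 1 and p^3 = 939; but 939 is not a perfect cube, contradiction. A monic cubic over Q with no rational root is irreducible (any nontrivial factorization would include a linear factor). Hence x^3 - 939 is the minimal polynomial of α, and in particular [Q(α):Q] = 3.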